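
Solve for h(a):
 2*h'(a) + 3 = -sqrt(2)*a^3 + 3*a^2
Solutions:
 h(a) = C1 - sqrt(2)*a^4/8 + a^3/2 - 3*a/2


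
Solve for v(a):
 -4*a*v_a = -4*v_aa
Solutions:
 v(a) = C1 + C2*erfi(sqrt(2)*a/2)


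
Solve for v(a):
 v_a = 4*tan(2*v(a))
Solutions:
 v(a) = -asin(C1*exp(8*a))/2 + pi/2
 v(a) = asin(C1*exp(8*a))/2


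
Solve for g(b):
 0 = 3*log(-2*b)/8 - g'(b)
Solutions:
 g(b) = C1 + 3*b*log(-b)/8 + 3*b*(-1 + log(2))/8


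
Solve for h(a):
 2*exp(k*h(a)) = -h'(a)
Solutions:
 h(a) = Piecewise((log(1/(C1*k + 2*a*k))/k, Ne(k, 0)), (nan, True))
 h(a) = Piecewise((C1 - 2*a, Eq(k, 0)), (nan, True))


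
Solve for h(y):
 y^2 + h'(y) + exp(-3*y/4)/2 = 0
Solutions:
 h(y) = C1 - y^3/3 + 2*exp(-3*y/4)/3


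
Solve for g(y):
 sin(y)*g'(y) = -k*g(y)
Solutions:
 g(y) = C1*exp(k*(-log(cos(y) - 1) + log(cos(y) + 1))/2)


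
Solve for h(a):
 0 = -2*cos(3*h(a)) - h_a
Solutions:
 h(a) = -asin((C1 + exp(12*a))/(C1 - exp(12*a)))/3 + pi/3
 h(a) = asin((C1 + exp(12*a))/(C1 - exp(12*a)))/3


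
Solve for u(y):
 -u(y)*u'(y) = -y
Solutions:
 u(y) = -sqrt(C1 + y^2)
 u(y) = sqrt(C1 + y^2)


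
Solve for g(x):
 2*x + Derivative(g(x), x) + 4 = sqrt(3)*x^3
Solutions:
 g(x) = C1 + sqrt(3)*x^4/4 - x^2 - 4*x


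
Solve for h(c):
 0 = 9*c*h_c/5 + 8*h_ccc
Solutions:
 h(c) = C1 + Integral(C2*airyai(-15^(2/3)*c/10) + C3*airybi(-15^(2/3)*c/10), c)


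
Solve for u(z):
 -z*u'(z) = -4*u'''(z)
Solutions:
 u(z) = C1 + Integral(C2*airyai(2^(1/3)*z/2) + C3*airybi(2^(1/3)*z/2), z)


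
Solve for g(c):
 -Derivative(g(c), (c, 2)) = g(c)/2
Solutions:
 g(c) = C1*sin(sqrt(2)*c/2) + C2*cos(sqrt(2)*c/2)


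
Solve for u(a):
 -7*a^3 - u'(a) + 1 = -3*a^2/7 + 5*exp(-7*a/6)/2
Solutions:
 u(a) = C1 - 7*a^4/4 + a^3/7 + a + 15*exp(-7*a/6)/7


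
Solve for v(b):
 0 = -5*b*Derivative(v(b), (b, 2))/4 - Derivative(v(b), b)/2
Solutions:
 v(b) = C1 + C2*b^(3/5)


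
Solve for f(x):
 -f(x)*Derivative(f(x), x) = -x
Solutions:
 f(x) = -sqrt(C1 + x^2)
 f(x) = sqrt(C1 + x^2)


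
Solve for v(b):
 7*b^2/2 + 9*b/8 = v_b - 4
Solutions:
 v(b) = C1 + 7*b^3/6 + 9*b^2/16 + 4*b


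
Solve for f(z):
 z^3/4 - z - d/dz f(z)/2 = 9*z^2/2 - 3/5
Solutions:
 f(z) = C1 + z^4/8 - 3*z^3 - z^2 + 6*z/5


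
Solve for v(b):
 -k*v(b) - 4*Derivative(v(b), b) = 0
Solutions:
 v(b) = C1*exp(-b*k/4)


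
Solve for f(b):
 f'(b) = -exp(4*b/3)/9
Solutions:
 f(b) = C1 - exp(4*b/3)/12


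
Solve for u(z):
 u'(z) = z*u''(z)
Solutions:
 u(z) = C1 + C2*z^2


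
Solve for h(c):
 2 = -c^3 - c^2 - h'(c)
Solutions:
 h(c) = C1 - c^4/4 - c^3/3 - 2*c


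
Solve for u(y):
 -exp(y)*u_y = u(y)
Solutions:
 u(y) = C1*exp(exp(-y))


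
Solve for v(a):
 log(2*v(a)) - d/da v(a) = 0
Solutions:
 -Integral(1/(log(_y) + log(2)), (_y, v(a))) = C1 - a


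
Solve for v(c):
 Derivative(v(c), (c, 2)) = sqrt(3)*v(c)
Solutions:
 v(c) = C1*exp(-3^(1/4)*c) + C2*exp(3^(1/4)*c)


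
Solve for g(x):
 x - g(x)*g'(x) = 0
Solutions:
 g(x) = -sqrt(C1 + x^2)
 g(x) = sqrt(C1 + x^2)


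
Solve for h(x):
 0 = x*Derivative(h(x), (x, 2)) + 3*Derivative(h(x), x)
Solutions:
 h(x) = C1 + C2/x^2


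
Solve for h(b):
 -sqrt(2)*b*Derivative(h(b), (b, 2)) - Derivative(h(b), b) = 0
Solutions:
 h(b) = C1 + C2*b^(1 - sqrt(2)/2)


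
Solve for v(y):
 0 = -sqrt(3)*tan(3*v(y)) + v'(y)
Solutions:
 v(y) = -asin(C1*exp(3*sqrt(3)*y))/3 + pi/3
 v(y) = asin(C1*exp(3*sqrt(3)*y))/3


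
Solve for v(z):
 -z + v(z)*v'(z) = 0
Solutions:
 v(z) = -sqrt(C1 + z^2)
 v(z) = sqrt(C1 + z^2)


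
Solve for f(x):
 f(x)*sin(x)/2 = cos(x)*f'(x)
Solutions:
 f(x) = C1/sqrt(cos(x))


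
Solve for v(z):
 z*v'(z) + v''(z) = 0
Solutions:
 v(z) = C1 + C2*erf(sqrt(2)*z/2)


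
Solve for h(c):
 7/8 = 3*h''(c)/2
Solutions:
 h(c) = C1 + C2*c + 7*c^2/24


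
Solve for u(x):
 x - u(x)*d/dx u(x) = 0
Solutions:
 u(x) = -sqrt(C1 + x^2)
 u(x) = sqrt(C1 + x^2)


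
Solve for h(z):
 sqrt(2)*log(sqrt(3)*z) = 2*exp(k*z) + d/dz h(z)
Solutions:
 h(z) = C1 + sqrt(2)*z*log(z) + sqrt(2)*z*(-1 + log(3)/2) + Piecewise((-2*exp(k*z)/k, Ne(k, 0)), (-2*z, True))


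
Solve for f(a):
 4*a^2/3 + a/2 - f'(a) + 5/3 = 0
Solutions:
 f(a) = C1 + 4*a^3/9 + a^2/4 + 5*a/3


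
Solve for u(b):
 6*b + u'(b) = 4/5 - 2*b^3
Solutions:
 u(b) = C1 - b^4/2 - 3*b^2 + 4*b/5


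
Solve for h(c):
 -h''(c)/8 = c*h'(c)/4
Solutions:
 h(c) = C1 + C2*erf(c)


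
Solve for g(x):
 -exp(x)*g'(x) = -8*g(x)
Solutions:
 g(x) = C1*exp(-8*exp(-x))


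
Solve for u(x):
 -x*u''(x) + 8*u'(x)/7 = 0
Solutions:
 u(x) = C1 + C2*x^(15/7)


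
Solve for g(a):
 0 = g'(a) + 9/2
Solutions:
 g(a) = C1 - 9*a/2


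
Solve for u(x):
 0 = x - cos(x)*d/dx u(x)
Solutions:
 u(x) = C1 + Integral(x/cos(x), x)


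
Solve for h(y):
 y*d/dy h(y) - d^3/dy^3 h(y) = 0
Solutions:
 h(y) = C1 + Integral(C2*airyai(y) + C3*airybi(y), y)


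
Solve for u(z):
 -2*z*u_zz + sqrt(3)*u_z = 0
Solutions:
 u(z) = C1 + C2*z^(sqrt(3)/2 + 1)


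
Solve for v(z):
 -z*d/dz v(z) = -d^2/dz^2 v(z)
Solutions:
 v(z) = C1 + C2*erfi(sqrt(2)*z/2)


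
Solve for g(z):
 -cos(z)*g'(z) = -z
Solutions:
 g(z) = C1 + Integral(z/cos(z), z)


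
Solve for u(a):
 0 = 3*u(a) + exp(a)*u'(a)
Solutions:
 u(a) = C1*exp(3*exp(-a))


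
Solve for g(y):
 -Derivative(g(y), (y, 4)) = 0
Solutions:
 g(y) = C1 + C2*y + C3*y^2 + C4*y^3


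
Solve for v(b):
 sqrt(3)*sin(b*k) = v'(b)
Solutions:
 v(b) = C1 - sqrt(3)*cos(b*k)/k


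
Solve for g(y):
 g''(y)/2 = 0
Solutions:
 g(y) = C1 + C2*y


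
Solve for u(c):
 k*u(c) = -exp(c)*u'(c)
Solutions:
 u(c) = C1*exp(k*exp(-c))


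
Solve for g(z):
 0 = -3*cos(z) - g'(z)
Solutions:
 g(z) = C1 - 3*sin(z)


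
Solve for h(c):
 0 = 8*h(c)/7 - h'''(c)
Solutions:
 h(c) = C3*exp(2*7^(2/3)*c/7) + (C1*sin(sqrt(3)*7^(2/3)*c/7) + C2*cos(sqrt(3)*7^(2/3)*c/7))*exp(-7^(2/3)*c/7)


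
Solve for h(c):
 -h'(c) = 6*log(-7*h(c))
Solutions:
 Integral(1/(log(-_y) + log(7)), (_y, h(c)))/6 = C1 - c


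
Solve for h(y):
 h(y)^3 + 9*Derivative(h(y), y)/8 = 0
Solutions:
 h(y) = -3*sqrt(2)*sqrt(-1/(C1 - 8*y))/2
 h(y) = 3*sqrt(2)*sqrt(-1/(C1 - 8*y))/2


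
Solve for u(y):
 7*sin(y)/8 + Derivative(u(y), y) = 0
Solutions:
 u(y) = C1 + 7*cos(y)/8


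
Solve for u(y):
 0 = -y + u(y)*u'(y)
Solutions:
 u(y) = -sqrt(C1 + y^2)
 u(y) = sqrt(C1 + y^2)


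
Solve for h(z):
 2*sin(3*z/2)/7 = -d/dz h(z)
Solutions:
 h(z) = C1 + 4*cos(3*z/2)/21


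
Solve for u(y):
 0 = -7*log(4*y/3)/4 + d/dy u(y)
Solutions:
 u(y) = C1 + 7*y*log(y)/4 - 7*y*log(3)/4 - 7*y/4 + 7*y*log(2)/2


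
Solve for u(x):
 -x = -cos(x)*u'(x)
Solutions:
 u(x) = C1 + Integral(x/cos(x), x)


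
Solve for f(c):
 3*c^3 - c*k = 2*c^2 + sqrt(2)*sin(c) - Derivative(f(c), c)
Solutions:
 f(c) = C1 - 3*c^4/4 + 2*c^3/3 + c^2*k/2 - sqrt(2)*cos(c)


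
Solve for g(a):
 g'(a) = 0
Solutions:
 g(a) = C1


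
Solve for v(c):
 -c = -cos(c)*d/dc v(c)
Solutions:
 v(c) = C1 + Integral(c/cos(c), c)


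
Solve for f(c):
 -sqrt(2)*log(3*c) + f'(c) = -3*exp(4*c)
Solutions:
 f(c) = C1 + sqrt(2)*c*log(c) + sqrt(2)*c*(-1 + log(3)) - 3*exp(4*c)/4


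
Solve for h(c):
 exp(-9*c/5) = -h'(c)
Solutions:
 h(c) = C1 + 5*exp(-9*c/5)/9


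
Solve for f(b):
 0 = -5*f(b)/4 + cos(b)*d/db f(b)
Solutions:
 f(b) = C1*(sin(b) + 1)^(5/8)/(sin(b) - 1)^(5/8)


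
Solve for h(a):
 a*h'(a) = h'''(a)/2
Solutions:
 h(a) = C1 + Integral(C2*airyai(2^(1/3)*a) + C3*airybi(2^(1/3)*a), a)


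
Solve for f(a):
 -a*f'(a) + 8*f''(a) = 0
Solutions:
 f(a) = C1 + C2*erfi(a/4)


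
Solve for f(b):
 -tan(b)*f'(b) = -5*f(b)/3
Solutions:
 f(b) = C1*sin(b)^(5/3)


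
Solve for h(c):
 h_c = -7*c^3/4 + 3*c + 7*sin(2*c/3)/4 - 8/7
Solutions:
 h(c) = C1 - 7*c^4/16 + 3*c^2/2 - 8*c/7 - 21*cos(2*c/3)/8


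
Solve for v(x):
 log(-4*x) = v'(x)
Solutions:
 v(x) = C1 + x*log(-x) + x*(-1 + 2*log(2))


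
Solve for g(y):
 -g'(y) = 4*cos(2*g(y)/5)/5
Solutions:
 4*y/5 - 5*log(sin(2*g(y)/5) - 1)/4 + 5*log(sin(2*g(y)/5) + 1)/4 = C1


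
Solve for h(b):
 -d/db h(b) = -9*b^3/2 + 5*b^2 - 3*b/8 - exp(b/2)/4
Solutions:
 h(b) = C1 + 9*b^4/8 - 5*b^3/3 + 3*b^2/16 + exp(b/2)/2


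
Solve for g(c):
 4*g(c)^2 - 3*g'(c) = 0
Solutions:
 g(c) = -3/(C1 + 4*c)


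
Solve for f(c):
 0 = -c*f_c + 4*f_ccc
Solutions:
 f(c) = C1 + Integral(C2*airyai(2^(1/3)*c/2) + C3*airybi(2^(1/3)*c/2), c)


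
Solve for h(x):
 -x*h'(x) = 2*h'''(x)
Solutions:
 h(x) = C1 + Integral(C2*airyai(-2^(2/3)*x/2) + C3*airybi(-2^(2/3)*x/2), x)


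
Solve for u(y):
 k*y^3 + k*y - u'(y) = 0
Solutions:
 u(y) = C1 + k*y^4/4 + k*y^2/2


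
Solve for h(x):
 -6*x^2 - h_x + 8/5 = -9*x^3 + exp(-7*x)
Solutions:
 h(x) = C1 + 9*x^4/4 - 2*x^3 + 8*x/5 + exp(-7*x)/7


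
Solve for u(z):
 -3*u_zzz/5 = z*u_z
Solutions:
 u(z) = C1 + Integral(C2*airyai(-3^(2/3)*5^(1/3)*z/3) + C3*airybi(-3^(2/3)*5^(1/3)*z/3), z)


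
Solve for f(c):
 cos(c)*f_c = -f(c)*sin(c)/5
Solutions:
 f(c) = C1*cos(c)^(1/5)


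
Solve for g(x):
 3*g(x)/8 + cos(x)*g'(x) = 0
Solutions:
 g(x) = C1*(sin(x) - 1)^(3/16)/(sin(x) + 1)^(3/16)


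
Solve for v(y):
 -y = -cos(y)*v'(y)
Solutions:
 v(y) = C1 + Integral(y/cos(y), y)


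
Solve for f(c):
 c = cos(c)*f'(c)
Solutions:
 f(c) = C1 + Integral(c/cos(c), c)


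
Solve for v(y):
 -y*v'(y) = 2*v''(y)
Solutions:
 v(y) = C1 + C2*erf(y/2)


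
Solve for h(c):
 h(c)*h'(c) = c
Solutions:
 h(c) = -sqrt(C1 + c^2)
 h(c) = sqrt(C1 + c^2)


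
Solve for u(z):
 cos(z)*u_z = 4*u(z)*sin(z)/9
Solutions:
 u(z) = C1/cos(z)^(4/9)


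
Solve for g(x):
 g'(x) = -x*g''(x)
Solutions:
 g(x) = C1 + C2*log(x)


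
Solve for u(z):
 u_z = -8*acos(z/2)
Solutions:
 u(z) = C1 - 8*z*acos(z/2) + 8*sqrt(4 - z^2)


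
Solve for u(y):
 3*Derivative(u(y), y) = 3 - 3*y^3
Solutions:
 u(y) = C1 - y^4/4 + y


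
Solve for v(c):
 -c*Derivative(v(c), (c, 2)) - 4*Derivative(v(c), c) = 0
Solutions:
 v(c) = C1 + C2/c^3


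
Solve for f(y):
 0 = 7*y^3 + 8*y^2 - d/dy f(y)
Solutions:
 f(y) = C1 + 7*y^4/4 + 8*y^3/3


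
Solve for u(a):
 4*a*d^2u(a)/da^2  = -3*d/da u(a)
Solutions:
 u(a) = C1 + C2*a^(1/4)


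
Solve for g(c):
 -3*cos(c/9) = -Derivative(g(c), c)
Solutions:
 g(c) = C1 + 27*sin(c/9)


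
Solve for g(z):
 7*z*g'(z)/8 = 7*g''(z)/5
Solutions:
 g(z) = C1 + C2*erfi(sqrt(5)*z/4)


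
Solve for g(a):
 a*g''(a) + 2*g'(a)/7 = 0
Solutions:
 g(a) = C1 + C2*a^(5/7)


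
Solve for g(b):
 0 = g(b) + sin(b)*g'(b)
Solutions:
 g(b) = C1*sqrt(cos(b) + 1)/sqrt(cos(b) - 1)


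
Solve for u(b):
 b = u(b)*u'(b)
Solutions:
 u(b) = -sqrt(C1 + b^2)
 u(b) = sqrt(C1 + b^2)


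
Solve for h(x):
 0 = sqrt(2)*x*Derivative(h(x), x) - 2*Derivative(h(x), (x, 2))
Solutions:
 h(x) = C1 + C2*erfi(2^(1/4)*x/2)


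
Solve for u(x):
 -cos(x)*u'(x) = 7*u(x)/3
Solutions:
 u(x) = C1*(sin(x) - 1)^(7/6)/(sin(x) + 1)^(7/6)


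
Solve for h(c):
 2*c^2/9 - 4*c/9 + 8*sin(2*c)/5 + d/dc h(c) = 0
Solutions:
 h(c) = C1 - 2*c^3/27 + 2*c^2/9 + 4*cos(2*c)/5


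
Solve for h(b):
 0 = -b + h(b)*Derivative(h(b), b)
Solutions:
 h(b) = -sqrt(C1 + b^2)
 h(b) = sqrt(C1 + b^2)


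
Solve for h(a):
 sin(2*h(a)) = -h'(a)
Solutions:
 h(a) = pi - acos((-C1 - exp(4*a))/(C1 - exp(4*a)))/2
 h(a) = acos((-C1 - exp(4*a))/(C1 - exp(4*a)))/2


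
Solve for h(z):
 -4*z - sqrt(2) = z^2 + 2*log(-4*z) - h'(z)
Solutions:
 h(z) = C1 + z^3/3 + 2*z^2 + 2*z*log(-z) + z*(-2 + sqrt(2) + 4*log(2))


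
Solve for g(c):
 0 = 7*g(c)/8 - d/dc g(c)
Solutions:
 g(c) = C1*exp(7*c/8)


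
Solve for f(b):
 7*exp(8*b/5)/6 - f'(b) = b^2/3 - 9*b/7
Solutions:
 f(b) = C1 - b^3/9 + 9*b^2/14 + 35*exp(8*b/5)/48


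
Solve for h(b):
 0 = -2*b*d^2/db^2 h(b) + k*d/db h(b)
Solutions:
 h(b) = C1 + b^(re(k)/2 + 1)*(C2*sin(log(b)*Abs(im(k))/2) + C3*cos(log(b)*im(k)/2))


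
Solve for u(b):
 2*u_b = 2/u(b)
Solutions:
 u(b) = -sqrt(C1 + 2*b)
 u(b) = sqrt(C1 + 2*b)


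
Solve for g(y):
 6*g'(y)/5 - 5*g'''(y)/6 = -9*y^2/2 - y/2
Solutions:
 g(y) = C1 + C2*exp(-6*y/5) + C3*exp(6*y/5) - 5*y^3/4 - 5*y^2/24 - 125*y/24


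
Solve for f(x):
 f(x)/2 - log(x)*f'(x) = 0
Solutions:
 f(x) = C1*exp(li(x)/2)


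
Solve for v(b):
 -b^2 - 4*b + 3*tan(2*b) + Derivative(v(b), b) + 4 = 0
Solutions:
 v(b) = C1 + b^3/3 + 2*b^2 - 4*b + 3*log(cos(2*b))/2


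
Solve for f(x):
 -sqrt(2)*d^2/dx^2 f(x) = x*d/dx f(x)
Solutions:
 f(x) = C1 + C2*erf(2^(1/4)*x/2)


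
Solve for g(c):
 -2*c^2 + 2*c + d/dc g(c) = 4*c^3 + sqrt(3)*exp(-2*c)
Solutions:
 g(c) = C1 + c^4 + 2*c^3/3 - c^2 - sqrt(3)*exp(-2*c)/2


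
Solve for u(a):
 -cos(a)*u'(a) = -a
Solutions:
 u(a) = C1 + Integral(a/cos(a), a)


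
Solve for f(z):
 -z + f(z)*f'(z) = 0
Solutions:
 f(z) = -sqrt(C1 + z^2)
 f(z) = sqrt(C1 + z^2)


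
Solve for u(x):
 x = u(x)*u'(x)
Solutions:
 u(x) = -sqrt(C1 + x^2)
 u(x) = sqrt(C1 + x^2)


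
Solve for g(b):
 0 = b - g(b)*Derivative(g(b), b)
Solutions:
 g(b) = -sqrt(C1 + b^2)
 g(b) = sqrt(C1 + b^2)


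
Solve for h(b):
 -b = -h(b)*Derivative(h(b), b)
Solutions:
 h(b) = -sqrt(C1 + b^2)
 h(b) = sqrt(C1 + b^2)


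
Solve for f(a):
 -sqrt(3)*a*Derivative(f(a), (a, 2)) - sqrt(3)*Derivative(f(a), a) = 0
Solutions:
 f(a) = C1 + C2*log(a)


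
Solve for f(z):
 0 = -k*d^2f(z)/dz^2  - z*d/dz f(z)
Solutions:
 f(z) = C1 + C2*sqrt(k)*erf(sqrt(2)*z*sqrt(1/k)/2)


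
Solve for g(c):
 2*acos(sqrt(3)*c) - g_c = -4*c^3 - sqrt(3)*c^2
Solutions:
 g(c) = C1 + c^4 + sqrt(3)*c^3/3 + 2*c*acos(sqrt(3)*c) - 2*sqrt(3)*sqrt(1 - 3*c^2)/3


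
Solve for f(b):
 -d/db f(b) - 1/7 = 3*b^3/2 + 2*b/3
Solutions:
 f(b) = C1 - 3*b^4/8 - b^2/3 - b/7


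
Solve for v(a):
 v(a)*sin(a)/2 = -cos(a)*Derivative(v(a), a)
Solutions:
 v(a) = C1*sqrt(cos(a))


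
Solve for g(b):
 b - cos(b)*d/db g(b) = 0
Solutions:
 g(b) = C1 + Integral(b/cos(b), b)


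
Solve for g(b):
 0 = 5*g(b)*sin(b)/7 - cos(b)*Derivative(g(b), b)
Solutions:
 g(b) = C1/cos(b)^(5/7)


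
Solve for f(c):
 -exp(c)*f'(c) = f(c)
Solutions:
 f(c) = C1*exp(exp(-c))


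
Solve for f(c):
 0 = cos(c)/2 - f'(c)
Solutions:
 f(c) = C1 + sin(c)/2


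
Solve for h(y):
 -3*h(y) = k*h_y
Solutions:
 h(y) = C1*exp(-3*y/k)


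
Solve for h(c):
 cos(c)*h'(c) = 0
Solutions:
 h(c) = C1


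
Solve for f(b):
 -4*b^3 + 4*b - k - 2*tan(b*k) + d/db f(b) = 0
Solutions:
 f(b) = C1 + b^4 - 2*b^2 + b*k + 2*Piecewise((-log(cos(b*k))/k, Ne(k, 0)), (0, True))


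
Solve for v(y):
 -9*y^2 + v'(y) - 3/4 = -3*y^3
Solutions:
 v(y) = C1 - 3*y^4/4 + 3*y^3 + 3*y/4


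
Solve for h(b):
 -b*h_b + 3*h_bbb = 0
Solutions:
 h(b) = C1 + Integral(C2*airyai(3^(2/3)*b/3) + C3*airybi(3^(2/3)*b/3), b)


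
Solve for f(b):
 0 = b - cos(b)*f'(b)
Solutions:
 f(b) = C1 + Integral(b/cos(b), b)


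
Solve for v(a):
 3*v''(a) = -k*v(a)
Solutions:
 v(a) = C1*exp(-sqrt(3)*a*sqrt(-k)/3) + C2*exp(sqrt(3)*a*sqrt(-k)/3)


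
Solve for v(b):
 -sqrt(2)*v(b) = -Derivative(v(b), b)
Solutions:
 v(b) = C1*exp(sqrt(2)*b)


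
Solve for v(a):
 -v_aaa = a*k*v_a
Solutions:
 v(a) = C1 + Integral(C2*airyai(a*(-k)^(1/3)) + C3*airybi(a*(-k)^(1/3)), a)


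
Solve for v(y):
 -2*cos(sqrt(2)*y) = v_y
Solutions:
 v(y) = C1 - sqrt(2)*sin(sqrt(2)*y)


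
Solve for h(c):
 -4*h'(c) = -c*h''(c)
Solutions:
 h(c) = C1 + C2*c^5


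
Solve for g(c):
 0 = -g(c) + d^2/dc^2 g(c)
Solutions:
 g(c) = C1*exp(-c) + C2*exp(c)


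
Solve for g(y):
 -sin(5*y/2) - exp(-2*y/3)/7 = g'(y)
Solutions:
 g(y) = C1 + 2*cos(5*y/2)/5 + 3*exp(-2*y/3)/14


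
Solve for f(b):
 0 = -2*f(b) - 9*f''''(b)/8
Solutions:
 f(b) = (C1*sin(sqrt(6)*b/3) + C2*cos(sqrt(6)*b/3))*exp(-sqrt(6)*b/3) + (C3*sin(sqrt(6)*b/3) + C4*cos(sqrt(6)*b/3))*exp(sqrt(6)*b/3)


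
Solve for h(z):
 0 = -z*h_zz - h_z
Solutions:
 h(z) = C1 + C2*log(z)


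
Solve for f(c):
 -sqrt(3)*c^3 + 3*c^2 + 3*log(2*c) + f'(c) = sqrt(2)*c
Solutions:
 f(c) = C1 + sqrt(3)*c^4/4 - c^3 + sqrt(2)*c^2/2 - 3*c*log(c) - c*log(8) + 3*c


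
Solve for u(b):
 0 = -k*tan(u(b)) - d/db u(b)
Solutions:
 u(b) = pi - asin(C1*exp(-b*k))
 u(b) = asin(C1*exp(-b*k))


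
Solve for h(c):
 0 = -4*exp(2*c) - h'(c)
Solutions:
 h(c) = C1 - 2*exp(2*c)


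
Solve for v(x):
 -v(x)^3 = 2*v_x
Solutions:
 v(x) = -sqrt(-1/(C1 - x))
 v(x) = sqrt(-1/(C1 - x))


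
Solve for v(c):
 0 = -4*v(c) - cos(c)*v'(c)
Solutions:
 v(c) = C1*(sin(c)^2 - 2*sin(c) + 1)/(sin(c)^2 + 2*sin(c) + 1)


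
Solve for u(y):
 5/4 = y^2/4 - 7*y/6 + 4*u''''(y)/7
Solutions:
 u(y) = C1 + C2*y + C3*y^2 + C4*y^3 - 7*y^6/5760 + 49*y^5/2880 + 35*y^4/384


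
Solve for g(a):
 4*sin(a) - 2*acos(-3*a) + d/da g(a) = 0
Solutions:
 g(a) = C1 + 2*a*acos(-3*a) + 2*sqrt(1 - 9*a^2)/3 + 4*cos(a)


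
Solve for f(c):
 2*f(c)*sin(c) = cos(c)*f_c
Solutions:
 f(c) = C1/cos(c)^2


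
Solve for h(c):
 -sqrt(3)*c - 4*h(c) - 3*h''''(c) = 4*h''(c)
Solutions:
 h(c) = -sqrt(3)*c/4 + (C1*sin(sqrt(2)*3^(3/4)*c*cos(atan(sqrt(2))/2)/3) + C2*cos(sqrt(2)*3^(3/4)*c*cos(atan(sqrt(2))/2)/3))*exp(-sqrt(2)*3^(3/4)*c*sin(atan(sqrt(2))/2)/3) + (C3*sin(sqrt(2)*3^(3/4)*c*cos(atan(sqrt(2))/2)/3) + C4*cos(sqrt(2)*3^(3/4)*c*cos(atan(sqrt(2))/2)/3))*exp(sqrt(2)*3^(3/4)*c*sin(atan(sqrt(2))/2)/3)


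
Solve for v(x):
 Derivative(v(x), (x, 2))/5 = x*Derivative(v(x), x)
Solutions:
 v(x) = C1 + C2*erfi(sqrt(10)*x/2)


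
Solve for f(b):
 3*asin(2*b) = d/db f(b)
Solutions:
 f(b) = C1 + 3*b*asin(2*b) + 3*sqrt(1 - 4*b^2)/2


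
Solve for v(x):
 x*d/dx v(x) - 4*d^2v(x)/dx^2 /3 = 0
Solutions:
 v(x) = C1 + C2*erfi(sqrt(6)*x/4)


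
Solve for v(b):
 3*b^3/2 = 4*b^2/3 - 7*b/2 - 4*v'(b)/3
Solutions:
 v(b) = C1 - 9*b^4/32 + b^3/3 - 21*b^2/16


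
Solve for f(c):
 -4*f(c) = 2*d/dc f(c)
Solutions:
 f(c) = C1*exp(-2*c)


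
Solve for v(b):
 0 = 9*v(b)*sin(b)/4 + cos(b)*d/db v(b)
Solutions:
 v(b) = C1*cos(b)^(9/4)


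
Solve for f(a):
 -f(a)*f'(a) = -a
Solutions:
 f(a) = -sqrt(C1 + a^2)
 f(a) = sqrt(C1 + a^2)


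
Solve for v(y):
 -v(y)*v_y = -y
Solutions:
 v(y) = -sqrt(C1 + y^2)
 v(y) = sqrt(C1 + y^2)


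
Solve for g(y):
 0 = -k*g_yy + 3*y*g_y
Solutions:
 g(y) = C1 + C2*erf(sqrt(6)*y*sqrt(-1/k)/2)/sqrt(-1/k)


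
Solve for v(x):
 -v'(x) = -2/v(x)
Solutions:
 v(x) = -sqrt(C1 + 4*x)
 v(x) = sqrt(C1 + 4*x)


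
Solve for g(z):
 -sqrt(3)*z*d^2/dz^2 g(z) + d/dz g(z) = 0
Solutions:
 g(z) = C1 + C2*z^(sqrt(3)/3 + 1)


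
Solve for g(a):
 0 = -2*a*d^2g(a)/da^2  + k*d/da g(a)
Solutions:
 g(a) = C1 + a^(re(k)/2 + 1)*(C2*sin(log(a)*Abs(im(k))/2) + C3*cos(log(a)*im(k)/2))


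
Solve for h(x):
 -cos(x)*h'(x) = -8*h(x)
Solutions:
 h(x) = C1*(sin(x)^4 + 4*sin(x)^3 + 6*sin(x)^2 + 4*sin(x) + 1)/(sin(x)^4 - 4*sin(x)^3 + 6*sin(x)^2 - 4*sin(x) + 1)


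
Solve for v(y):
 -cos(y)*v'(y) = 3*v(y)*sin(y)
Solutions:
 v(y) = C1*cos(y)^3


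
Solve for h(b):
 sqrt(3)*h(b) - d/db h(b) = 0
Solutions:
 h(b) = C1*exp(sqrt(3)*b)


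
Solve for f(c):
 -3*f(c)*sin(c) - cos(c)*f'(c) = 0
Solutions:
 f(c) = C1*cos(c)^3


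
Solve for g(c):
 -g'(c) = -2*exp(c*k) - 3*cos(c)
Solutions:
 g(c) = C1 + 3*sin(c) + 2*exp(c*k)/k


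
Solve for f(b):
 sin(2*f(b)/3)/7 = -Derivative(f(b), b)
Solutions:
 b/7 + 3*log(cos(2*f(b)/3) - 1)/4 - 3*log(cos(2*f(b)/3) + 1)/4 = C1


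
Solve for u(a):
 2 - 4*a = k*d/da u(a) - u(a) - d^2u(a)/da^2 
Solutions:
 u(a) = C1*exp(a*(k - sqrt(k^2 - 4))/2) + C2*exp(a*(k + sqrt(k^2 - 4))/2) + 4*a + 4*k - 2


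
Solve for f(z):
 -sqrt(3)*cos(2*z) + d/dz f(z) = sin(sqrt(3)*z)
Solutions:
 f(z) = C1 + sqrt(3)*sin(2*z)/2 - sqrt(3)*cos(sqrt(3)*z)/3


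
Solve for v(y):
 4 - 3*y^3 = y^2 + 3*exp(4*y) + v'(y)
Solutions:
 v(y) = C1 - 3*y^4/4 - y^3/3 + 4*y - 3*exp(4*y)/4


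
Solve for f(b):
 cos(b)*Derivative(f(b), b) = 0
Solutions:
 f(b) = C1


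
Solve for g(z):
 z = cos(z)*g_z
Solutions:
 g(z) = C1 + Integral(z/cos(z), z)


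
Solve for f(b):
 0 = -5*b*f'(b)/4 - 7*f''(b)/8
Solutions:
 f(b) = C1 + C2*erf(sqrt(35)*b/7)


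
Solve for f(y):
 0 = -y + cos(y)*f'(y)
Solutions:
 f(y) = C1 + Integral(y/cos(y), y)


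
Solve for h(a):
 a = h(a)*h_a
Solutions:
 h(a) = -sqrt(C1 + a^2)
 h(a) = sqrt(C1 + a^2)


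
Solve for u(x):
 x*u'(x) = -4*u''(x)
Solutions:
 u(x) = C1 + C2*erf(sqrt(2)*x/4)


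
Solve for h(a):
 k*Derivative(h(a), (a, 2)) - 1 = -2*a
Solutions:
 h(a) = C1 + C2*a - a^3/(3*k) + a^2/(2*k)


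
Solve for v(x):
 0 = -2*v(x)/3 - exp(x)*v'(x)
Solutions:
 v(x) = C1*exp(2*exp(-x)/3)


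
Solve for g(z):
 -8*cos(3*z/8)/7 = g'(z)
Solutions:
 g(z) = C1 - 64*sin(3*z/8)/21


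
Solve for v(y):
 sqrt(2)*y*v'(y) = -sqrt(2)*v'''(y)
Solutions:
 v(y) = C1 + Integral(C2*airyai(-y) + C3*airybi(-y), y)


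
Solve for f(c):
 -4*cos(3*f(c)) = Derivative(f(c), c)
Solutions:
 f(c) = -asin((C1 + exp(24*c))/(C1 - exp(24*c)))/3 + pi/3
 f(c) = asin((C1 + exp(24*c))/(C1 - exp(24*c)))/3


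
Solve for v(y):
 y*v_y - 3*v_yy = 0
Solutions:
 v(y) = C1 + C2*erfi(sqrt(6)*y/6)


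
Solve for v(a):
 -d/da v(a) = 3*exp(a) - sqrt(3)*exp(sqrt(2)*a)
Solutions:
 v(a) = C1 - 3*exp(a) + sqrt(6)*exp(sqrt(2)*a)/2


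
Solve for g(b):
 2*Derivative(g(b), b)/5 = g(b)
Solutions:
 g(b) = C1*exp(5*b/2)


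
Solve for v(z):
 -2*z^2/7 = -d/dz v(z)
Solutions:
 v(z) = C1 + 2*z^3/21


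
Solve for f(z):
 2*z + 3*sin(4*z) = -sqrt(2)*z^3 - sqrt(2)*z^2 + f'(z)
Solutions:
 f(z) = C1 + sqrt(2)*z^4/4 + sqrt(2)*z^3/3 + z^2 - 3*cos(4*z)/4


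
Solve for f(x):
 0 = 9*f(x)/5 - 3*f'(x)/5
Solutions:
 f(x) = C1*exp(3*x)


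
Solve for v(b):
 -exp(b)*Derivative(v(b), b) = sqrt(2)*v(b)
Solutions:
 v(b) = C1*exp(sqrt(2)*exp(-b))


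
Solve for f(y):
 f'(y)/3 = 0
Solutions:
 f(y) = C1


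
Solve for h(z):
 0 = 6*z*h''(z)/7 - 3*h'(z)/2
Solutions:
 h(z) = C1 + C2*z^(11/4)


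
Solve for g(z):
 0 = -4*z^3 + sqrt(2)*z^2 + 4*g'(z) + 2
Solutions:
 g(z) = C1 + z^4/4 - sqrt(2)*z^3/12 - z/2


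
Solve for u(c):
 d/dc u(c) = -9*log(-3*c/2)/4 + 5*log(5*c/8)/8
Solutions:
 u(c) = C1 - 13*c*log(c)/8 + c*(-18*log(3) + 3*log(2) + 5*log(5) + 13 - 18*I*pi)/8


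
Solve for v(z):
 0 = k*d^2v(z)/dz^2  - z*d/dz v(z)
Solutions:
 v(z) = C1 + C2*erf(sqrt(2)*z*sqrt(-1/k)/2)/sqrt(-1/k)


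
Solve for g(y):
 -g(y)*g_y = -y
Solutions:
 g(y) = -sqrt(C1 + y^2)
 g(y) = sqrt(C1 + y^2)


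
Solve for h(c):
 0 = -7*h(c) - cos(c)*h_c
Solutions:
 h(c) = C1*sqrt(sin(c) - 1)*(sin(c)^3 - 3*sin(c)^2 + 3*sin(c) - 1)/(sqrt(sin(c) + 1)*(sin(c)^3 + 3*sin(c)^2 + 3*sin(c) + 1))


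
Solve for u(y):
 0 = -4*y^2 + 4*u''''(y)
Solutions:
 u(y) = C1 + C2*y + C3*y^2 + C4*y^3 + y^6/360


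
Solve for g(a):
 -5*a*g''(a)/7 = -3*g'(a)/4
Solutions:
 g(a) = C1 + C2*a^(41/20)


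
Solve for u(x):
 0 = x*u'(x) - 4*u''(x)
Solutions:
 u(x) = C1 + C2*erfi(sqrt(2)*x/4)


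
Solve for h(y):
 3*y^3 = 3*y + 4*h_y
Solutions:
 h(y) = C1 + 3*y^4/16 - 3*y^2/8


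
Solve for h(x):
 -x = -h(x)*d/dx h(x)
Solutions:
 h(x) = -sqrt(C1 + x^2)
 h(x) = sqrt(C1 + x^2)


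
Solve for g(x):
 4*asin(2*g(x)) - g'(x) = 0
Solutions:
 Integral(1/asin(2*_y), (_y, g(x))) = C1 + 4*x


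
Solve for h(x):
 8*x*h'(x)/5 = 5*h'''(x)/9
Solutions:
 h(x) = C1 + Integral(C2*airyai(2*3^(2/3)*5^(1/3)*x/5) + C3*airybi(2*3^(2/3)*5^(1/3)*x/5), x)


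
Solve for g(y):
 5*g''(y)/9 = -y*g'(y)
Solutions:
 g(y) = C1 + C2*erf(3*sqrt(10)*y/10)


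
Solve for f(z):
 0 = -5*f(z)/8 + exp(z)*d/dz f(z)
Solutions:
 f(z) = C1*exp(-5*exp(-z)/8)


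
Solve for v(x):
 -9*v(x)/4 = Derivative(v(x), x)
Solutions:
 v(x) = C1*exp(-9*x/4)


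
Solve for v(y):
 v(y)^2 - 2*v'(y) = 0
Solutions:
 v(y) = -2/(C1 + y)


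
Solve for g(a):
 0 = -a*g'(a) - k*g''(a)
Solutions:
 g(a) = C1 + C2*sqrt(k)*erf(sqrt(2)*a*sqrt(1/k)/2)


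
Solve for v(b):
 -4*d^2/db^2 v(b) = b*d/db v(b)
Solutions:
 v(b) = C1 + C2*erf(sqrt(2)*b/4)


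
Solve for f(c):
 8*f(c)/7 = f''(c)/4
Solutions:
 f(c) = C1*exp(-4*sqrt(14)*c/7) + C2*exp(4*sqrt(14)*c/7)


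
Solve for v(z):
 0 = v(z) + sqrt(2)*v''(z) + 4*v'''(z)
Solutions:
 v(z) = C1*exp(z*(-2*sqrt(2) + 2^(2/3)/(sqrt(2) + 108 + sqrt(-2 + (sqrt(2) + 108)^2))^(1/3) + 2^(1/3)*(sqrt(2) + 108 + sqrt(-2 + (sqrt(2) + 108)^2))^(1/3))/24)*sin(2^(1/3)*sqrt(3)*z*(-(sqrt(2) + 108 + sqrt(-2 + (sqrt(2) + 108)^2))^(1/3) + 2^(1/3)/(sqrt(2) + 108 + sqrt(-2 + (sqrt(2) + 108)^2))^(1/3))/24) + C2*exp(z*(-2*sqrt(2) + 2^(2/3)/(sqrt(2) + 108 + sqrt(-2 + (sqrt(2) + 108)^2))^(1/3) + 2^(1/3)*(sqrt(2) + 108 + sqrt(-2 + (sqrt(2) + 108)^2))^(1/3))/24)*cos(2^(1/3)*sqrt(3)*z*(-(sqrt(2) + 108 + sqrt(-2 + (sqrt(2) + 108)^2))^(1/3) + 2^(1/3)/(sqrt(2) + 108 + sqrt(-2 + (sqrt(2) + 108)^2))^(1/3))/24) + C3*exp(-z*(2^(2/3)/(sqrt(2) + 108 + sqrt(-2 + (sqrt(2) + 108)^2))^(1/3) + sqrt(2) + 2^(1/3)*(sqrt(2) + 108 + sqrt(-2 + (sqrt(2) + 108)^2))^(1/3))/12)


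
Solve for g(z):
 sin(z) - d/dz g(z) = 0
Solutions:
 g(z) = C1 - cos(z)


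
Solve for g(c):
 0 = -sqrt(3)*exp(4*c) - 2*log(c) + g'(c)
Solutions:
 g(c) = C1 + 2*c*log(c) - 2*c + sqrt(3)*exp(4*c)/4


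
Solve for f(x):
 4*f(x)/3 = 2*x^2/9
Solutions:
 f(x) = x^2/6


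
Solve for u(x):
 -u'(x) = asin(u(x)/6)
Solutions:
 Integral(1/asin(_y/6), (_y, u(x))) = C1 - x


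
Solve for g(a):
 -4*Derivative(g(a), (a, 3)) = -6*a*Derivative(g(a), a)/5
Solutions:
 g(a) = C1 + Integral(C2*airyai(10^(2/3)*3^(1/3)*a/10) + C3*airybi(10^(2/3)*3^(1/3)*a/10), a)


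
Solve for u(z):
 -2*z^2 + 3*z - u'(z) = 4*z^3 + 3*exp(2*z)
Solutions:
 u(z) = C1 - z^4 - 2*z^3/3 + 3*z^2/2 - 3*exp(2*z)/2


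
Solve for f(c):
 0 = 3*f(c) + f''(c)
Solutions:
 f(c) = C1*sin(sqrt(3)*c) + C2*cos(sqrt(3)*c)


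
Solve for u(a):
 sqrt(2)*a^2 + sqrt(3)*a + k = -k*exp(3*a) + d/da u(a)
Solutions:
 u(a) = C1 + sqrt(2)*a^3/3 + sqrt(3)*a^2/2 + a*k + k*exp(3*a)/3


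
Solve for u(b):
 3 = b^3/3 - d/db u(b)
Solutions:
 u(b) = C1 + b^4/12 - 3*b


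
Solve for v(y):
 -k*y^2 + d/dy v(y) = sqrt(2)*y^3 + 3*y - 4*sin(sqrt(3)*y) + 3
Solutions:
 v(y) = C1 + k*y^3/3 + sqrt(2)*y^4/4 + 3*y^2/2 + 3*y + 4*sqrt(3)*cos(sqrt(3)*y)/3


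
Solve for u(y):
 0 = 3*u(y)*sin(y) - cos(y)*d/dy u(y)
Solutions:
 u(y) = C1/cos(y)^3


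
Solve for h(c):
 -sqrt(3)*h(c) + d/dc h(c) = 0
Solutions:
 h(c) = C1*exp(sqrt(3)*c)


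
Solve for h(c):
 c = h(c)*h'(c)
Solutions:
 h(c) = -sqrt(C1 + c^2)
 h(c) = sqrt(C1 + c^2)


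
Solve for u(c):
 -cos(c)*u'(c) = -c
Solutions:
 u(c) = C1 + Integral(c/cos(c), c)


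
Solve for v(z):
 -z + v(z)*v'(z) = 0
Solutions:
 v(z) = -sqrt(C1 + z^2)
 v(z) = sqrt(C1 + z^2)


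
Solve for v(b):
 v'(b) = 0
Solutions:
 v(b) = C1


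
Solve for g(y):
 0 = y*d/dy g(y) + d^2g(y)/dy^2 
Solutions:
 g(y) = C1 + C2*erf(sqrt(2)*y/2)


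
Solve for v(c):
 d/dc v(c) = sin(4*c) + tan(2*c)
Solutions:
 v(c) = C1 - log(cos(2*c))/2 - cos(4*c)/4


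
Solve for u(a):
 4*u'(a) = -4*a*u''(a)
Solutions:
 u(a) = C1 + C2*log(a)


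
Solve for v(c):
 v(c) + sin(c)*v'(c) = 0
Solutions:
 v(c) = C1*sqrt(cos(c) + 1)/sqrt(cos(c) - 1)


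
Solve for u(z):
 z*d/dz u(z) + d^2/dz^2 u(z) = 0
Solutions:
 u(z) = C1 + C2*erf(sqrt(2)*z/2)


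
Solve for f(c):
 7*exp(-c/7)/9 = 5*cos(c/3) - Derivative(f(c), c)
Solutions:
 f(c) = C1 + 15*sin(c/3) + 49*exp(-c/7)/9


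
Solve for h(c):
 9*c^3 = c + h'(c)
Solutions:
 h(c) = C1 + 9*c^4/4 - c^2/2


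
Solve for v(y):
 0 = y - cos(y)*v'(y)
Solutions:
 v(y) = C1 + Integral(y/cos(y), y)


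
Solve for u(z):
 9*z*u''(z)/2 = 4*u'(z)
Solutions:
 u(z) = C1 + C2*z^(17/9)


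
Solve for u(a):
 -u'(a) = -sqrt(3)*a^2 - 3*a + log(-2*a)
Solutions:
 u(a) = C1 + sqrt(3)*a^3/3 + 3*a^2/2 - a*log(-a) + a*(1 - log(2))


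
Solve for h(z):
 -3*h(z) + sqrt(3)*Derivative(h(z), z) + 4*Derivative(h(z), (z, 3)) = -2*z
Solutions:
 h(z) = C1*exp(-z*(-3^(5/6)/(9 + sqrt(sqrt(3) + 81))^(1/3) + 3^(2/3)*(9 + sqrt(sqrt(3) + 81))^(1/3))/12)*sin(z*(3^(1/3)/(9 + sqrt(sqrt(3) + 81))^(1/3) + 3^(1/6)*(9 + sqrt(sqrt(3) + 81))^(1/3))/4) + C2*exp(-z*(-3^(5/6)/(9 + sqrt(sqrt(3) + 81))^(1/3) + 3^(2/3)*(9 + sqrt(sqrt(3) + 81))^(1/3))/12)*cos(z*(3^(1/3)/(9 + sqrt(sqrt(3) + 81))^(1/3) + 3^(1/6)*(9 + sqrt(sqrt(3) + 81))^(1/3))/4) + C3*exp(z*(-3^(5/6)/(9 + sqrt(sqrt(3) + 81))^(1/3) + 3^(2/3)*(9 + sqrt(sqrt(3) + 81))^(1/3))/6) + 2*z/3 + 2*sqrt(3)/9


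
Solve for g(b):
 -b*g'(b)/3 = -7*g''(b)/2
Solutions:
 g(b) = C1 + C2*erfi(sqrt(21)*b/21)


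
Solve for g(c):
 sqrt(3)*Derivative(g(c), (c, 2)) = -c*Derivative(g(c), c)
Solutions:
 g(c) = C1 + C2*erf(sqrt(2)*3^(3/4)*c/6)


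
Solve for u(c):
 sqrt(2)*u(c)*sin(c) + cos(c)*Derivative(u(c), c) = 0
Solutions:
 u(c) = C1*cos(c)^(sqrt(2))


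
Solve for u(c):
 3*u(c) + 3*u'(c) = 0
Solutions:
 u(c) = C1*exp(-c)


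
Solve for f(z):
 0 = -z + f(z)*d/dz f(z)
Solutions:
 f(z) = -sqrt(C1 + z^2)
 f(z) = sqrt(C1 + z^2)


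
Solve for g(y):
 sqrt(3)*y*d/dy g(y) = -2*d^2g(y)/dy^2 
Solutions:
 g(y) = C1 + C2*erf(3^(1/4)*y/2)


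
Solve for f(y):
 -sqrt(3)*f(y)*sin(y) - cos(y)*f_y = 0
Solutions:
 f(y) = C1*cos(y)^(sqrt(3))


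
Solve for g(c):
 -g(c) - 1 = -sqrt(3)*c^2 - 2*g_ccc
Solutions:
 g(c) = C3*exp(2^(2/3)*c/2) + sqrt(3)*c^2 + (C1*sin(2^(2/3)*sqrt(3)*c/4) + C2*cos(2^(2/3)*sqrt(3)*c/4))*exp(-2^(2/3)*c/4) - 1


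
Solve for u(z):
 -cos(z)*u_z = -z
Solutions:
 u(z) = C1 + Integral(z/cos(z), z)


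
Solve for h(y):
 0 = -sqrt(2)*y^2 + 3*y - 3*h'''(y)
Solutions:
 h(y) = C1 + C2*y + C3*y^2 - sqrt(2)*y^5/180 + y^4/24


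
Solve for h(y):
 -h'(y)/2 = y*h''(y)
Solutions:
 h(y) = C1 + C2*sqrt(y)


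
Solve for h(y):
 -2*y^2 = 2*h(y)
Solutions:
 h(y) = -y^2


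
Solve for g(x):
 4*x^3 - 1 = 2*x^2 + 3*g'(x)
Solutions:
 g(x) = C1 + x^4/3 - 2*x^3/9 - x/3


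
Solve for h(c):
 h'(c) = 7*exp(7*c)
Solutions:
 h(c) = C1 + exp(7*c)


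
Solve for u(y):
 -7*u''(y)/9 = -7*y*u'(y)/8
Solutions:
 u(y) = C1 + C2*erfi(3*y/4)


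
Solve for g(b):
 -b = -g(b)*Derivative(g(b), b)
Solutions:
 g(b) = -sqrt(C1 + b^2)
 g(b) = sqrt(C1 + b^2)


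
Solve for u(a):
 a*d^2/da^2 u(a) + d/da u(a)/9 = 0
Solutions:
 u(a) = C1 + C2*a^(8/9)


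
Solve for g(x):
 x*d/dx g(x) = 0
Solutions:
 g(x) = C1


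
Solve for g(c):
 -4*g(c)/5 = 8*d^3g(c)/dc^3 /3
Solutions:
 g(c) = C3*exp(-10^(2/3)*3^(1/3)*c/10) + (C1*sin(10^(2/3)*3^(5/6)*c/20) + C2*cos(10^(2/3)*3^(5/6)*c/20))*exp(10^(2/3)*3^(1/3)*c/20)


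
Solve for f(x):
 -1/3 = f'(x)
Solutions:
 f(x) = C1 - x/3


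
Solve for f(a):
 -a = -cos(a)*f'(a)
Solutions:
 f(a) = C1 + Integral(a/cos(a), a)


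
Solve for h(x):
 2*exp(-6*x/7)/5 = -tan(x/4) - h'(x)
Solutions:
 h(x) = C1 - 2*log(tan(x/4)^2 + 1) + 7*exp(-6*x/7)/15


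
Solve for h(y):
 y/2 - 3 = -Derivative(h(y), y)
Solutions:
 h(y) = C1 - y^2/4 + 3*y


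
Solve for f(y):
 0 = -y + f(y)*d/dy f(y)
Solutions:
 f(y) = -sqrt(C1 + y^2)
 f(y) = sqrt(C1 + y^2)


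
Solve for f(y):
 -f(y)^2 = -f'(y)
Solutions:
 f(y) = -1/(C1 + y)


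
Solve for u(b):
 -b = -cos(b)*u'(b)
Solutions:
 u(b) = C1 + Integral(b/cos(b), b)


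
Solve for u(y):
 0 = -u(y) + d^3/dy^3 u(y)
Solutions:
 u(y) = C3*exp(y) + (C1*sin(sqrt(3)*y/2) + C2*cos(sqrt(3)*y/2))*exp(-y/2)


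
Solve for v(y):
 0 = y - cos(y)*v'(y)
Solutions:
 v(y) = C1 + Integral(y/cos(y), y)


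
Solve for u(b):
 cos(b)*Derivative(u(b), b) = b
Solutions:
 u(b) = C1 + Integral(b/cos(b), b)


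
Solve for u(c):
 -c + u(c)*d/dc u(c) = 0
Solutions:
 u(c) = -sqrt(C1 + c^2)
 u(c) = sqrt(C1 + c^2)


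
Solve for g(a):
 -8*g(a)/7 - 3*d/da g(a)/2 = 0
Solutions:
 g(a) = C1*exp(-16*a/21)


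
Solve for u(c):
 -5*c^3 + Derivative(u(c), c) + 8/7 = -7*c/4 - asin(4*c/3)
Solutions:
 u(c) = C1 + 5*c^4/4 - 7*c^2/8 - c*asin(4*c/3) - 8*c/7 - sqrt(9 - 16*c^2)/4


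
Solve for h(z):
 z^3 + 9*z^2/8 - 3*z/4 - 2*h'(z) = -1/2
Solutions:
 h(z) = C1 + z^4/8 + 3*z^3/16 - 3*z^2/16 + z/4


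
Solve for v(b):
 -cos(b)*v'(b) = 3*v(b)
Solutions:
 v(b) = C1*(sin(b) - 1)^(3/2)/(sin(b) + 1)^(3/2)


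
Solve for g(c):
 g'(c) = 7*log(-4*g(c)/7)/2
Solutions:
 -2*Integral(1/(log(-_y) - log(7) + 2*log(2)), (_y, g(c)))/7 = C1 - c


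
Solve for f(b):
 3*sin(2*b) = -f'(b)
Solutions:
 f(b) = C1 + 3*cos(2*b)/2


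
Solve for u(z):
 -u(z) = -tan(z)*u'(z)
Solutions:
 u(z) = C1*sin(z)


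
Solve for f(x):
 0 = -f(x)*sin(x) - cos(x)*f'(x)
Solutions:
 f(x) = C1*cos(x)


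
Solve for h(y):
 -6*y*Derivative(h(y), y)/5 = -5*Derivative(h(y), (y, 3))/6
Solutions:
 h(y) = C1 + Integral(C2*airyai(5^(1/3)*6^(2/3)*y/5) + C3*airybi(5^(1/3)*6^(2/3)*y/5), y)


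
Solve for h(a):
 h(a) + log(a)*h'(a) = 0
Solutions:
 h(a) = C1*exp(-li(a))


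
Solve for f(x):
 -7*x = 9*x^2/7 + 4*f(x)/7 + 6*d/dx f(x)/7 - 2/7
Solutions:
 f(x) = C1*exp(-2*x/3) - 9*x^2/4 - 11*x/2 + 35/4


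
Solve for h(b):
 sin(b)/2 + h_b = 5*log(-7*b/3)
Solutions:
 h(b) = C1 + 5*b*log(-b) - 5*b*log(3) - 5*b + 5*b*log(7) + cos(b)/2


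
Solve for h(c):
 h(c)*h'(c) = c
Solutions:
 h(c) = -sqrt(C1 + c^2)
 h(c) = sqrt(C1 + c^2)


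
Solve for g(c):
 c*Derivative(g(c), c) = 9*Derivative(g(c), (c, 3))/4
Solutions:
 g(c) = C1 + Integral(C2*airyai(2^(2/3)*3^(1/3)*c/3) + C3*airybi(2^(2/3)*3^(1/3)*c/3), c)


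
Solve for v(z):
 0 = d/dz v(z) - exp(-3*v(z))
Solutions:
 v(z) = log(C1 + 3*z)/3
 v(z) = log((-3^(1/3) - 3^(5/6)*I)*(C1 + z)^(1/3)/2)
 v(z) = log((-3^(1/3) + 3^(5/6)*I)*(C1 + z)^(1/3)/2)


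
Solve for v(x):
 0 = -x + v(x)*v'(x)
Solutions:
 v(x) = -sqrt(C1 + x^2)
 v(x) = sqrt(C1 + x^2)


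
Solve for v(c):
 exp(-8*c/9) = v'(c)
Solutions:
 v(c) = C1 - 9*exp(-8*c/9)/8


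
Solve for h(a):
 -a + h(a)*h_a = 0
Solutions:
 h(a) = -sqrt(C1 + a^2)
 h(a) = sqrt(C1 + a^2)


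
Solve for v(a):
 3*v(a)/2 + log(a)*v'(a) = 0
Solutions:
 v(a) = C1*exp(-3*li(a)/2)


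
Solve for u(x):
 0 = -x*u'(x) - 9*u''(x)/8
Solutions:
 u(x) = C1 + C2*erf(2*x/3)


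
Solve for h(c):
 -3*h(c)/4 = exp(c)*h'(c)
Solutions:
 h(c) = C1*exp(3*exp(-c)/4)


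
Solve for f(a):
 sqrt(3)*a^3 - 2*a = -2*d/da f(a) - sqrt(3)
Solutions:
 f(a) = C1 - sqrt(3)*a^4/8 + a^2/2 - sqrt(3)*a/2


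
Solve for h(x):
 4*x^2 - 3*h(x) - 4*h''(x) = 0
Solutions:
 h(x) = C1*sin(sqrt(3)*x/2) + C2*cos(sqrt(3)*x/2) + 4*x^2/3 - 32/9


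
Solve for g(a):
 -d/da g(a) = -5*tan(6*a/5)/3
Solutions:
 g(a) = C1 - 25*log(cos(6*a/5))/18


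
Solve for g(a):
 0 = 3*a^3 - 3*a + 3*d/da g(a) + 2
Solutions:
 g(a) = C1 - a^4/4 + a^2/2 - 2*a/3


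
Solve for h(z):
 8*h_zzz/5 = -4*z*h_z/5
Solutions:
 h(z) = C1 + Integral(C2*airyai(-2^(2/3)*z/2) + C3*airybi(-2^(2/3)*z/2), z)


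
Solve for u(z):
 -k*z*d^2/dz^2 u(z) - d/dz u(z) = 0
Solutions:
 u(z) = C1 + z^(((re(k) - 1)*re(k) + im(k)^2)/(re(k)^2 + im(k)^2))*(C2*sin(log(z)*Abs(im(k))/(re(k)^2 + im(k)^2)) + C3*cos(log(z)*im(k)/(re(k)^2 + im(k)^2)))


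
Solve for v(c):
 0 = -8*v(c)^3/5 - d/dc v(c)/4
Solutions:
 v(c) = -sqrt(10)*sqrt(-1/(C1 - 32*c))/2
 v(c) = sqrt(10)*sqrt(-1/(C1 - 32*c))/2


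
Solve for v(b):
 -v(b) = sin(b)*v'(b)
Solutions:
 v(b) = C1*sqrt(cos(b) + 1)/sqrt(cos(b) - 1)


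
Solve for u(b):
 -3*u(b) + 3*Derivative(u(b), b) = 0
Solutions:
 u(b) = C1*exp(b)


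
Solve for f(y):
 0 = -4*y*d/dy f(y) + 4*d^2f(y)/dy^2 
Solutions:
 f(y) = C1 + C2*erfi(sqrt(2)*y/2)


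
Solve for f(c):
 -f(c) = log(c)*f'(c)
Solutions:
 f(c) = C1*exp(-li(c))


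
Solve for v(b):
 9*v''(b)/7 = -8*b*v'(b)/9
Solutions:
 v(b) = C1 + C2*erf(2*sqrt(7)*b/9)


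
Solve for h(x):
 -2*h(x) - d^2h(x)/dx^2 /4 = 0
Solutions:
 h(x) = C1*sin(2*sqrt(2)*x) + C2*cos(2*sqrt(2)*x)


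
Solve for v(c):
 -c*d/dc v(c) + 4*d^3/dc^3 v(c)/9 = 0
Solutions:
 v(c) = C1 + Integral(C2*airyai(2^(1/3)*3^(2/3)*c/2) + C3*airybi(2^(1/3)*3^(2/3)*c/2), c)


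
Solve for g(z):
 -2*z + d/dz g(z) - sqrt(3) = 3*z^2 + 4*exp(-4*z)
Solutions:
 g(z) = C1 + z^3 + z^2 + sqrt(3)*z - exp(-4*z)


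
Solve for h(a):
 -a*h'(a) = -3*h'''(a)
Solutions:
 h(a) = C1 + Integral(C2*airyai(3^(2/3)*a/3) + C3*airybi(3^(2/3)*a/3), a)


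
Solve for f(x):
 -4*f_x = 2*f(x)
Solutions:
 f(x) = C1*exp(-x/2)


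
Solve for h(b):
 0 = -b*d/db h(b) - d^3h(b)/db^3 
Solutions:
 h(b) = C1 + Integral(C2*airyai(-b) + C3*airybi(-b), b)


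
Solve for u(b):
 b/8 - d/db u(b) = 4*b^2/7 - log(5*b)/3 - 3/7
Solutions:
 u(b) = C1 - 4*b^3/21 + b^2/16 + b*log(b)/3 + 2*b/21 + b*log(5)/3


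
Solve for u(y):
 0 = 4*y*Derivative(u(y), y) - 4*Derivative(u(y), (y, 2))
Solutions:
 u(y) = C1 + C2*erfi(sqrt(2)*y/2)


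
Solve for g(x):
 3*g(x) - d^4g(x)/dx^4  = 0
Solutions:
 g(x) = C1*exp(-3^(1/4)*x) + C2*exp(3^(1/4)*x) + C3*sin(3^(1/4)*x) + C4*cos(3^(1/4)*x)


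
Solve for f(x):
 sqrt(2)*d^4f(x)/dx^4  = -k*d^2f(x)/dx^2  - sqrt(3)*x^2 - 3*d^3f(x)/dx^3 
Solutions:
 f(x) = C1 + C2*x + C3*exp(sqrt(2)*x*(sqrt(-4*sqrt(2)*k + 9) - 3)/4) + C4*exp(-sqrt(2)*x*(sqrt(-4*sqrt(2)*k + 9) + 3)/4) - sqrt(3)*x^4/(12*k) + sqrt(3)*x^3/k^2 + x^2*(sqrt(6) - 9*sqrt(3)/k)/k^2


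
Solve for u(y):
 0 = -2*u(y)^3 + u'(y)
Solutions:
 u(y) = -sqrt(2)*sqrt(-1/(C1 + 2*y))/2
 u(y) = sqrt(2)*sqrt(-1/(C1 + 2*y))/2


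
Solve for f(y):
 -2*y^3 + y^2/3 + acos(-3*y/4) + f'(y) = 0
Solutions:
 f(y) = C1 + y^4/2 - y^3/9 - y*acos(-3*y/4) - sqrt(16 - 9*y^2)/3


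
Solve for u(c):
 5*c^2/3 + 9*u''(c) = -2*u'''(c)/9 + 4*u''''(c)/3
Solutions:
 u(c) = C1 + C2*c + C3*exp(c*(1 - sqrt(973))/12) + C4*exp(c*(1 + sqrt(973))/12) - 5*c^4/324 + 10*c^3/6561 - 4880*c^2/177147


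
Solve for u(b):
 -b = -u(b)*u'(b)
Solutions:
 u(b) = -sqrt(C1 + b^2)
 u(b) = sqrt(C1 + b^2)


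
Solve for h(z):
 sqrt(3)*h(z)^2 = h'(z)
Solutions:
 h(z) = -1/(C1 + sqrt(3)*z)


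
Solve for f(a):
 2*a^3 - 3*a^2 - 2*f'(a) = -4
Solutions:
 f(a) = C1 + a^4/4 - a^3/2 + 2*a


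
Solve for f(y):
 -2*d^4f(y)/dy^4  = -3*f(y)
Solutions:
 f(y) = C1*exp(-2^(3/4)*3^(1/4)*y/2) + C2*exp(2^(3/4)*3^(1/4)*y/2) + C3*sin(2^(3/4)*3^(1/4)*y/2) + C4*cos(2^(3/4)*3^(1/4)*y/2)


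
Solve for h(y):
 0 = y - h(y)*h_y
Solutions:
 h(y) = -sqrt(C1 + y^2)
 h(y) = sqrt(C1 + y^2)


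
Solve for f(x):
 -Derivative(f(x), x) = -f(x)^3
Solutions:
 f(x) = -sqrt(2)*sqrt(-1/(C1 + x))/2
 f(x) = sqrt(2)*sqrt(-1/(C1 + x))/2


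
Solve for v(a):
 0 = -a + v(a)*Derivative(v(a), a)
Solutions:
 v(a) = -sqrt(C1 + a^2)
 v(a) = sqrt(C1 + a^2)


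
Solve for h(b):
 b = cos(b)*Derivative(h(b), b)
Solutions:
 h(b) = C1 + Integral(b/cos(b), b)


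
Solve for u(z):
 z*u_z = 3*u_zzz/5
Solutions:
 u(z) = C1 + Integral(C2*airyai(3^(2/3)*5^(1/3)*z/3) + C3*airybi(3^(2/3)*5^(1/3)*z/3), z)


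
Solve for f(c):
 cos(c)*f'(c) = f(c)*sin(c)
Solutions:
 f(c) = C1/cos(c)
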